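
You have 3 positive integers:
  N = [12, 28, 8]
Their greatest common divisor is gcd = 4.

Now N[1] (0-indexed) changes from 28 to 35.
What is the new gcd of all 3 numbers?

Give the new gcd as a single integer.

Numbers: [12, 28, 8], gcd = 4
Change: index 1, 28 -> 35
gcd of the OTHER numbers (without index 1): gcd([12, 8]) = 4
New gcd = gcd(g_others, new_val) = gcd(4, 35) = 1

Answer: 1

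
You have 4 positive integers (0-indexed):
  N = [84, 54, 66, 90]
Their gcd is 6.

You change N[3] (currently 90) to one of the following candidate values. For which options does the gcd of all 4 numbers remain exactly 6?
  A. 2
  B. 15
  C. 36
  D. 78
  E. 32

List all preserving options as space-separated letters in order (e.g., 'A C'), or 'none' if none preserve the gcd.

Answer: C D

Derivation:
Old gcd = 6; gcd of others (without N[3]) = 6
New gcd for candidate v: gcd(6, v). Preserves old gcd iff gcd(6, v) = 6.
  Option A: v=2, gcd(6,2)=2 -> changes
  Option B: v=15, gcd(6,15)=3 -> changes
  Option C: v=36, gcd(6,36)=6 -> preserves
  Option D: v=78, gcd(6,78)=6 -> preserves
  Option E: v=32, gcd(6,32)=2 -> changes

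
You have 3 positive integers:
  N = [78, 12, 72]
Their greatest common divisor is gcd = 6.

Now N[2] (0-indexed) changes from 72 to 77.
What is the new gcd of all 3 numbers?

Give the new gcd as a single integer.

Numbers: [78, 12, 72], gcd = 6
Change: index 2, 72 -> 77
gcd of the OTHER numbers (without index 2): gcd([78, 12]) = 6
New gcd = gcd(g_others, new_val) = gcd(6, 77) = 1

Answer: 1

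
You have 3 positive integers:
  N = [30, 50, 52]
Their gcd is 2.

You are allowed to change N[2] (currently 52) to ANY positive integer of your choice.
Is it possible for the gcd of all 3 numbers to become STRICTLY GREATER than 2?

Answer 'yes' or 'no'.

Current gcd = 2
gcd of all OTHER numbers (without N[2]=52): gcd([30, 50]) = 10
The new gcd after any change is gcd(10, new_value).
This can be at most 10.
Since 10 > old gcd 2, the gcd CAN increase (e.g., set N[2] = 10).

Answer: yes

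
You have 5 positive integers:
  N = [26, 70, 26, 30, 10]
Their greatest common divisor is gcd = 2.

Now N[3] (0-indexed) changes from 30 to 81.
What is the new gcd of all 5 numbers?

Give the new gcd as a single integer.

Numbers: [26, 70, 26, 30, 10], gcd = 2
Change: index 3, 30 -> 81
gcd of the OTHER numbers (without index 3): gcd([26, 70, 26, 10]) = 2
New gcd = gcd(g_others, new_val) = gcd(2, 81) = 1

Answer: 1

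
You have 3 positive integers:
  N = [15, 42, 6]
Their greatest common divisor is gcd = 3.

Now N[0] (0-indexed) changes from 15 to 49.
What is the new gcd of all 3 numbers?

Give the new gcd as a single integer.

Answer: 1

Derivation:
Numbers: [15, 42, 6], gcd = 3
Change: index 0, 15 -> 49
gcd of the OTHER numbers (without index 0): gcd([42, 6]) = 6
New gcd = gcd(g_others, new_val) = gcd(6, 49) = 1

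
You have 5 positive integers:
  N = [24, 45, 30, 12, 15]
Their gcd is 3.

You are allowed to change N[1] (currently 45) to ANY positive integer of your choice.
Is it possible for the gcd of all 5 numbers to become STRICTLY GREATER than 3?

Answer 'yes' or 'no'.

Answer: no

Derivation:
Current gcd = 3
gcd of all OTHER numbers (without N[1]=45): gcd([24, 30, 12, 15]) = 3
The new gcd after any change is gcd(3, new_value).
This can be at most 3.
Since 3 = old gcd 3, the gcd can only stay the same or decrease.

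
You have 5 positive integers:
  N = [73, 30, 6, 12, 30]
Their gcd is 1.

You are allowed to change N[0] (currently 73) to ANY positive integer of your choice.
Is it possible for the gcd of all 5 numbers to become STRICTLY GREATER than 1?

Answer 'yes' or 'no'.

Answer: yes

Derivation:
Current gcd = 1
gcd of all OTHER numbers (without N[0]=73): gcd([30, 6, 12, 30]) = 6
The new gcd after any change is gcd(6, new_value).
This can be at most 6.
Since 6 > old gcd 1, the gcd CAN increase (e.g., set N[0] = 6).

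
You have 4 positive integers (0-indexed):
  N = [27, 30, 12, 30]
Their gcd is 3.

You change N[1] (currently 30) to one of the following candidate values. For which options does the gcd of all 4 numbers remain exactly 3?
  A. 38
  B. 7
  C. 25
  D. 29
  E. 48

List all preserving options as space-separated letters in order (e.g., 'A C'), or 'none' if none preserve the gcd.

Old gcd = 3; gcd of others (without N[1]) = 3
New gcd for candidate v: gcd(3, v). Preserves old gcd iff gcd(3, v) = 3.
  Option A: v=38, gcd(3,38)=1 -> changes
  Option B: v=7, gcd(3,7)=1 -> changes
  Option C: v=25, gcd(3,25)=1 -> changes
  Option D: v=29, gcd(3,29)=1 -> changes
  Option E: v=48, gcd(3,48)=3 -> preserves

Answer: E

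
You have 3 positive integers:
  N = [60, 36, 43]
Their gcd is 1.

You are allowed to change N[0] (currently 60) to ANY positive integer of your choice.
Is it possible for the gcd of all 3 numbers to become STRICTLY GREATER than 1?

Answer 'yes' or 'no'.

Current gcd = 1
gcd of all OTHER numbers (without N[0]=60): gcd([36, 43]) = 1
The new gcd after any change is gcd(1, new_value).
This can be at most 1.
Since 1 = old gcd 1, the gcd can only stay the same or decrease.

Answer: no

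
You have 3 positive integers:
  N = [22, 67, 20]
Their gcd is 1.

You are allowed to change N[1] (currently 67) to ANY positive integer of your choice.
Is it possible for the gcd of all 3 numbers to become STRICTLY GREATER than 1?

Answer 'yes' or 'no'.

Current gcd = 1
gcd of all OTHER numbers (without N[1]=67): gcd([22, 20]) = 2
The new gcd after any change is gcd(2, new_value).
This can be at most 2.
Since 2 > old gcd 1, the gcd CAN increase (e.g., set N[1] = 2).

Answer: yes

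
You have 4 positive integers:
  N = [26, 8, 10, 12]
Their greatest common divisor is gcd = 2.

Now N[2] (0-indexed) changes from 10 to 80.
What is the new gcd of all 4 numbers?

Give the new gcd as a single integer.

Answer: 2

Derivation:
Numbers: [26, 8, 10, 12], gcd = 2
Change: index 2, 10 -> 80
gcd of the OTHER numbers (without index 2): gcd([26, 8, 12]) = 2
New gcd = gcd(g_others, new_val) = gcd(2, 80) = 2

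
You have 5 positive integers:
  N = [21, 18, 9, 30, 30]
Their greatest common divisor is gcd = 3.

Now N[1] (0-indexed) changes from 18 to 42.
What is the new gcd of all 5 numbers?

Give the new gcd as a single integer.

Answer: 3

Derivation:
Numbers: [21, 18, 9, 30, 30], gcd = 3
Change: index 1, 18 -> 42
gcd of the OTHER numbers (without index 1): gcd([21, 9, 30, 30]) = 3
New gcd = gcd(g_others, new_val) = gcd(3, 42) = 3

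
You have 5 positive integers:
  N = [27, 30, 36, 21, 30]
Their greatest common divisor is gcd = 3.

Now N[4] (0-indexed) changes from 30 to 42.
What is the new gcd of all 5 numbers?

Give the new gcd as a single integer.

Answer: 3

Derivation:
Numbers: [27, 30, 36, 21, 30], gcd = 3
Change: index 4, 30 -> 42
gcd of the OTHER numbers (without index 4): gcd([27, 30, 36, 21]) = 3
New gcd = gcd(g_others, new_val) = gcd(3, 42) = 3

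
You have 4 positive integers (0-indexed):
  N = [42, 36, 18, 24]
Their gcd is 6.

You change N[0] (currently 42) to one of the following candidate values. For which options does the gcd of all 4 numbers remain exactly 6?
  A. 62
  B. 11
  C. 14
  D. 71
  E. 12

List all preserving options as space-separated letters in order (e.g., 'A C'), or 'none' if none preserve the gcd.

Old gcd = 6; gcd of others (without N[0]) = 6
New gcd for candidate v: gcd(6, v). Preserves old gcd iff gcd(6, v) = 6.
  Option A: v=62, gcd(6,62)=2 -> changes
  Option B: v=11, gcd(6,11)=1 -> changes
  Option C: v=14, gcd(6,14)=2 -> changes
  Option D: v=71, gcd(6,71)=1 -> changes
  Option E: v=12, gcd(6,12)=6 -> preserves

Answer: E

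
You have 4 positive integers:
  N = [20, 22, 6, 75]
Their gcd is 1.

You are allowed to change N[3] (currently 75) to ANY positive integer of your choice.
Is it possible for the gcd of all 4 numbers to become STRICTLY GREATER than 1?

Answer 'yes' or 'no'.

Current gcd = 1
gcd of all OTHER numbers (without N[3]=75): gcd([20, 22, 6]) = 2
The new gcd after any change is gcd(2, new_value).
This can be at most 2.
Since 2 > old gcd 1, the gcd CAN increase (e.g., set N[3] = 2).

Answer: yes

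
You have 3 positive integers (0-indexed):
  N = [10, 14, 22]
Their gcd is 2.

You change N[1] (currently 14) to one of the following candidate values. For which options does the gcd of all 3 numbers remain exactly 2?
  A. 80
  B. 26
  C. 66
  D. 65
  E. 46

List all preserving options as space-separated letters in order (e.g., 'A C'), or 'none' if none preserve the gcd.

Old gcd = 2; gcd of others (without N[1]) = 2
New gcd for candidate v: gcd(2, v). Preserves old gcd iff gcd(2, v) = 2.
  Option A: v=80, gcd(2,80)=2 -> preserves
  Option B: v=26, gcd(2,26)=2 -> preserves
  Option C: v=66, gcd(2,66)=2 -> preserves
  Option D: v=65, gcd(2,65)=1 -> changes
  Option E: v=46, gcd(2,46)=2 -> preserves

Answer: A B C E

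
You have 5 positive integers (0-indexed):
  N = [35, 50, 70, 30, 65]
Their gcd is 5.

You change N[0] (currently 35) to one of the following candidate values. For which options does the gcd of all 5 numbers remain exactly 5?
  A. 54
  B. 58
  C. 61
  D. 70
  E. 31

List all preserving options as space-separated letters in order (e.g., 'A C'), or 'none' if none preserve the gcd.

Old gcd = 5; gcd of others (without N[0]) = 5
New gcd for candidate v: gcd(5, v). Preserves old gcd iff gcd(5, v) = 5.
  Option A: v=54, gcd(5,54)=1 -> changes
  Option B: v=58, gcd(5,58)=1 -> changes
  Option C: v=61, gcd(5,61)=1 -> changes
  Option D: v=70, gcd(5,70)=5 -> preserves
  Option E: v=31, gcd(5,31)=1 -> changes

Answer: D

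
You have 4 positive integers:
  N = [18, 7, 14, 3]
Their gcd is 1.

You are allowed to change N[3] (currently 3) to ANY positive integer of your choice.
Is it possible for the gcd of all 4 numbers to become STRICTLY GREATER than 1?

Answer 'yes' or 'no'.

Current gcd = 1
gcd of all OTHER numbers (without N[3]=3): gcd([18, 7, 14]) = 1
The new gcd after any change is gcd(1, new_value).
This can be at most 1.
Since 1 = old gcd 1, the gcd can only stay the same or decrease.

Answer: no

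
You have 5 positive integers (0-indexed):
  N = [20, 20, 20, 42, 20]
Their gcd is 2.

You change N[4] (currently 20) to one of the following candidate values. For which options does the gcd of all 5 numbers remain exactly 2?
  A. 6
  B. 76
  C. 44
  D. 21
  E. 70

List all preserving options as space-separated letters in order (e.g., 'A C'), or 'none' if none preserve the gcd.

Answer: A B C E

Derivation:
Old gcd = 2; gcd of others (without N[4]) = 2
New gcd for candidate v: gcd(2, v). Preserves old gcd iff gcd(2, v) = 2.
  Option A: v=6, gcd(2,6)=2 -> preserves
  Option B: v=76, gcd(2,76)=2 -> preserves
  Option C: v=44, gcd(2,44)=2 -> preserves
  Option D: v=21, gcd(2,21)=1 -> changes
  Option E: v=70, gcd(2,70)=2 -> preserves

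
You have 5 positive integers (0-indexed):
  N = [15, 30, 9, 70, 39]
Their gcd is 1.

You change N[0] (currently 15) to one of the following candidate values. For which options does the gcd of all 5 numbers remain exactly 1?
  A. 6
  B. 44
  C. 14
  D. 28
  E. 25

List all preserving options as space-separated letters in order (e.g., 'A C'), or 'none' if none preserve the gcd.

Answer: A B C D E

Derivation:
Old gcd = 1; gcd of others (without N[0]) = 1
New gcd for candidate v: gcd(1, v). Preserves old gcd iff gcd(1, v) = 1.
  Option A: v=6, gcd(1,6)=1 -> preserves
  Option B: v=44, gcd(1,44)=1 -> preserves
  Option C: v=14, gcd(1,14)=1 -> preserves
  Option D: v=28, gcd(1,28)=1 -> preserves
  Option E: v=25, gcd(1,25)=1 -> preserves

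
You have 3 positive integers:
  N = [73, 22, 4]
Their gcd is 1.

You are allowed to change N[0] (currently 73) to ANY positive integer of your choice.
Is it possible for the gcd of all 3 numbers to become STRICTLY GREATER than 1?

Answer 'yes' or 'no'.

Current gcd = 1
gcd of all OTHER numbers (without N[0]=73): gcd([22, 4]) = 2
The new gcd after any change is gcd(2, new_value).
This can be at most 2.
Since 2 > old gcd 1, the gcd CAN increase (e.g., set N[0] = 2).

Answer: yes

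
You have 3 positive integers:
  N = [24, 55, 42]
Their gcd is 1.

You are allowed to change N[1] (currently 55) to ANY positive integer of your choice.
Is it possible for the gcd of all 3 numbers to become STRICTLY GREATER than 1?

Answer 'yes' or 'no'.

Current gcd = 1
gcd of all OTHER numbers (without N[1]=55): gcd([24, 42]) = 6
The new gcd after any change is gcd(6, new_value).
This can be at most 6.
Since 6 > old gcd 1, the gcd CAN increase (e.g., set N[1] = 6).

Answer: yes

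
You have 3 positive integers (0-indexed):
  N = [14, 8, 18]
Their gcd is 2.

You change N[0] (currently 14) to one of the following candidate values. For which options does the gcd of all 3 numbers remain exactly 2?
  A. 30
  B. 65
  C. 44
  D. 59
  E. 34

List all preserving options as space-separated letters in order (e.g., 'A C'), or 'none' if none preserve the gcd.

Old gcd = 2; gcd of others (without N[0]) = 2
New gcd for candidate v: gcd(2, v). Preserves old gcd iff gcd(2, v) = 2.
  Option A: v=30, gcd(2,30)=2 -> preserves
  Option B: v=65, gcd(2,65)=1 -> changes
  Option C: v=44, gcd(2,44)=2 -> preserves
  Option D: v=59, gcd(2,59)=1 -> changes
  Option E: v=34, gcd(2,34)=2 -> preserves

Answer: A C E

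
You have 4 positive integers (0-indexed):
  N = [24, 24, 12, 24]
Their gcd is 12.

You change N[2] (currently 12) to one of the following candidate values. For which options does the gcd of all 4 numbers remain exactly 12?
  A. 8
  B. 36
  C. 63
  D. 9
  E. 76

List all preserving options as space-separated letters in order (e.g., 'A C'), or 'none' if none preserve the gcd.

Old gcd = 12; gcd of others (without N[2]) = 24
New gcd for candidate v: gcd(24, v). Preserves old gcd iff gcd(24, v) = 12.
  Option A: v=8, gcd(24,8)=8 -> changes
  Option B: v=36, gcd(24,36)=12 -> preserves
  Option C: v=63, gcd(24,63)=3 -> changes
  Option D: v=9, gcd(24,9)=3 -> changes
  Option E: v=76, gcd(24,76)=4 -> changes

Answer: B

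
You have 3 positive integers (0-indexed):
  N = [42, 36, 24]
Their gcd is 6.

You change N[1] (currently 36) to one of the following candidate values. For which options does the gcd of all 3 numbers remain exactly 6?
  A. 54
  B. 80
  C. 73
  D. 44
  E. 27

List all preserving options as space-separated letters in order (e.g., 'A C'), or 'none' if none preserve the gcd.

Answer: A

Derivation:
Old gcd = 6; gcd of others (without N[1]) = 6
New gcd for candidate v: gcd(6, v). Preserves old gcd iff gcd(6, v) = 6.
  Option A: v=54, gcd(6,54)=6 -> preserves
  Option B: v=80, gcd(6,80)=2 -> changes
  Option C: v=73, gcd(6,73)=1 -> changes
  Option D: v=44, gcd(6,44)=2 -> changes
  Option E: v=27, gcd(6,27)=3 -> changes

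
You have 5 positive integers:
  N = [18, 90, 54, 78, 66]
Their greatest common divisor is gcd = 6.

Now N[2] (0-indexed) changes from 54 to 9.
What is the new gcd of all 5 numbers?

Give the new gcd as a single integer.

Numbers: [18, 90, 54, 78, 66], gcd = 6
Change: index 2, 54 -> 9
gcd of the OTHER numbers (without index 2): gcd([18, 90, 78, 66]) = 6
New gcd = gcd(g_others, new_val) = gcd(6, 9) = 3

Answer: 3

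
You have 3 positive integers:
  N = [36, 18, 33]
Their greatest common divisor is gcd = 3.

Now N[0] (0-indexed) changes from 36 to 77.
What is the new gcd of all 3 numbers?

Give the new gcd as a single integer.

Answer: 1

Derivation:
Numbers: [36, 18, 33], gcd = 3
Change: index 0, 36 -> 77
gcd of the OTHER numbers (without index 0): gcd([18, 33]) = 3
New gcd = gcd(g_others, new_val) = gcd(3, 77) = 1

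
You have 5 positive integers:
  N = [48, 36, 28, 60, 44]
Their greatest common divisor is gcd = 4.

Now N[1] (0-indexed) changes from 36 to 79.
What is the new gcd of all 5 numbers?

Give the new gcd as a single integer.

Numbers: [48, 36, 28, 60, 44], gcd = 4
Change: index 1, 36 -> 79
gcd of the OTHER numbers (without index 1): gcd([48, 28, 60, 44]) = 4
New gcd = gcd(g_others, new_val) = gcd(4, 79) = 1

Answer: 1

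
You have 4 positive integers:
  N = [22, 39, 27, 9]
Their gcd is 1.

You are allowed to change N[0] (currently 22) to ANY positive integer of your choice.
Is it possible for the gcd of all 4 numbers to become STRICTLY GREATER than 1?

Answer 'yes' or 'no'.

Answer: yes

Derivation:
Current gcd = 1
gcd of all OTHER numbers (without N[0]=22): gcd([39, 27, 9]) = 3
The new gcd after any change is gcd(3, new_value).
This can be at most 3.
Since 3 > old gcd 1, the gcd CAN increase (e.g., set N[0] = 3).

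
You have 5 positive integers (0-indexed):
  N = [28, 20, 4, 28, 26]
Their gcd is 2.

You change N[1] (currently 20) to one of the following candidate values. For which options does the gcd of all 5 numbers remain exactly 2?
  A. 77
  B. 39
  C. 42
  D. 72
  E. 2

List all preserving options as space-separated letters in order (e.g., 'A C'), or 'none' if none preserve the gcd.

Old gcd = 2; gcd of others (without N[1]) = 2
New gcd for candidate v: gcd(2, v). Preserves old gcd iff gcd(2, v) = 2.
  Option A: v=77, gcd(2,77)=1 -> changes
  Option B: v=39, gcd(2,39)=1 -> changes
  Option C: v=42, gcd(2,42)=2 -> preserves
  Option D: v=72, gcd(2,72)=2 -> preserves
  Option E: v=2, gcd(2,2)=2 -> preserves

Answer: C D E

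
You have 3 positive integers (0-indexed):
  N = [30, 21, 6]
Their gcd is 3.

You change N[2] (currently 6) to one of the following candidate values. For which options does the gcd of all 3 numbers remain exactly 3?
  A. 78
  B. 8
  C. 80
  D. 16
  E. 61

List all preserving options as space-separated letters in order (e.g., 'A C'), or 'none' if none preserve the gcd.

Old gcd = 3; gcd of others (without N[2]) = 3
New gcd for candidate v: gcd(3, v). Preserves old gcd iff gcd(3, v) = 3.
  Option A: v=78, gcd(3,78)=3 -> preserves
  Option B: v=8, gcd(3,8)=1 -> changes
  Option C: v=80, gcd(3,80)=1 -> changes
  Option D: v=16, gcd(3,16)=1 -> changes
  Option E: v=61, gcd(3,61)=1 -> changes

Answer: A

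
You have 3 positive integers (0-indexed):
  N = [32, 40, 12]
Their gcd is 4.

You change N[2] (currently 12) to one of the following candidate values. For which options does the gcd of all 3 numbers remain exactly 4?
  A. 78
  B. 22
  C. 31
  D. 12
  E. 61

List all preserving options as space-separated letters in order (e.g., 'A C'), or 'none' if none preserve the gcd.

Old gcd = 4; gcd of others (without N[2]) = 8
New gcd for candidate v: gcd(8, v). Preserves old gcd iff gcd(8, v) = 4.
  Option A: v=78, gcd(8,78)=2 -> changes
  Option B: v=22, gcd(8,22)=2 -> changes
  Option C: v=31, gcd(8,31)=1 -> changes
  Option D: v=12, gcd(8,12)=4 -> preserves
  Option E: v=61, gcd(8,61)=1 -> changes

Answer: D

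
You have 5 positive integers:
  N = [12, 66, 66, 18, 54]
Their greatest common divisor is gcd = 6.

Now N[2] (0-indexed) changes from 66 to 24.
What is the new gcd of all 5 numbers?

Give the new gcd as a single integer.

Answer: 6

Derivation:
Numbers: [12, 66, 66, 18, 54], gcd = 6
Change: index 2, 66 -> 24
gcd of the OTHER numbers (without index 2): gcd([12, 66, 18, 54]) = 6
New gcd = gcd(g_others, new_val) = gcd(6, 24) = 6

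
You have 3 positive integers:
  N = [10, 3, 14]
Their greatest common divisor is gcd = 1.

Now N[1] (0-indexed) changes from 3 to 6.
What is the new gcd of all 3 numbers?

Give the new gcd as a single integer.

Numbers: [10, 3, 14], gcd = 1
Change: index 1, 3 -> 6
gcd of the OTHER numbers (without index 1): gcd([10, 14]) = 2
New gcd = gcd(g_others, new_val) = gcd(2, 6) = 2

Answer: 2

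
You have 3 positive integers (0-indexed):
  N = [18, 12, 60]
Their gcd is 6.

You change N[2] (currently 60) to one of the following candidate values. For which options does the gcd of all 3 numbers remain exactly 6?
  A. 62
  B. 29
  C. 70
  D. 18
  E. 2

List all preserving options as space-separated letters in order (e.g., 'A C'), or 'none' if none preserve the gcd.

Old gcd = 6; gcd of others (without N[2]) = 6
New gcd for candidate v: gcd(6, v). Preserves old gcd iff gcd(6, v) = 6.
  Option A: v=62, gcd(6,62)=2 -> changes
  Option B: v=29, gcd(6,29)=1 -> changes
  Option C: v=70, gcd(6,70)=2 -> changes
  Option D: v=18, gcd(6,18)=6 -> preserves
  Option E: v=2, gcd(6,2)=2 -> changes

Answer: D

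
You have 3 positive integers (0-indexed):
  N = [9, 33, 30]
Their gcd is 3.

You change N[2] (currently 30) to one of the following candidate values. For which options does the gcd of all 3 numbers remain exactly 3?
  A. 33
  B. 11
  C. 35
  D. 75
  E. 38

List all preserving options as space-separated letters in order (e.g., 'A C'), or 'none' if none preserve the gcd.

Old gcd = 3; gcd of others (without N[2]) = 3
New gcd for candidate v: gcd(3, v). Preserves old gcd iff gcd(3, v) = 3.
  Option A: v=33, gcd(3,33)=3 -> preserves
  Option B: v=11, gcd(3,11)=1 -> changes
  Option C: v=35, gcd(3,35)=1 -> changes
  Option D: v=75, gcd(3,75)=3 -> preserves
  Option E: v=38, gcd(3,38)=1 -> changes

Answer: A D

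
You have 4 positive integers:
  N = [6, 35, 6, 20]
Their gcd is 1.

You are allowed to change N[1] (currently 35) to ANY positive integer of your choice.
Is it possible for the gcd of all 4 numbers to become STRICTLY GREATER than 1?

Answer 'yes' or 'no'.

Answer: yes

Derivation:
Current gcd = 1
gcd of all OTHER numbers (without N[1]=35): gcd([6, 6, 20]) = 2
The new gcd after any change is gcd(2, new_value).
This can be at most 2.
Since 2 > old gcd 1, the gcd CAN increase (e.g., set N[1] = 2).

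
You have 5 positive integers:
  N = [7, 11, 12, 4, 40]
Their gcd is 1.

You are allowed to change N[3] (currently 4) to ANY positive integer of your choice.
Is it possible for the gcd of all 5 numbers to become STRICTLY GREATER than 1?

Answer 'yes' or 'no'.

Answer: no

Derivation:
Current gcd = 1
gcd of all OTHER numbers (without N[3]=4): gcd([7, 11, 12, 40]) = 1
The new gcd after any change is gcd(1, new_value).
This can be at most 1.
Since 1 = old gcd 1, the gcd can only stay the same or decrease.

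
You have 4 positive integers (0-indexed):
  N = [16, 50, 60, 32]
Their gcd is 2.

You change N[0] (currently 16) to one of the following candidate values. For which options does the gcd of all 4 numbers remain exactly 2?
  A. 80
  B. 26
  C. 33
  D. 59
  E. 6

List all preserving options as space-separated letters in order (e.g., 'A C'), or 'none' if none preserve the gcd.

Answer: A B E

Derivation:
Old gcd = 2; gcd of others (without N[0]) = 2
New gcd for candidate v: gcd(2, v). Preserves old gcd iff gcd(2, v) = 2.
  Option A: v=80, gcd(2,80)=2 -> preserves
  Option B: v=26, gcd(2,26)=2 -> preserves
  Option C: v=33, gcd(2,33)=1 -> changes
  Option D: v=59, gcd(2,59)=1 -> changes
  Option E: v=6, gcd(2,6)=2 -> preserves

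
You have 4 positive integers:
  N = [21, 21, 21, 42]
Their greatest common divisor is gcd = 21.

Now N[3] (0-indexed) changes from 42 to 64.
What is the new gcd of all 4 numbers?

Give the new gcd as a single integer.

Answer: 1

Derivation:
Numbers: [21, 21, 21, 42], gcd = 21
Change: index 3, 42 -> 64
gcd of the OTHER numbers (without index 3): gcd([21, 21, 21]) = 21
New gcd = gcd(g_others, new_val) = gcd(21, 64) = 1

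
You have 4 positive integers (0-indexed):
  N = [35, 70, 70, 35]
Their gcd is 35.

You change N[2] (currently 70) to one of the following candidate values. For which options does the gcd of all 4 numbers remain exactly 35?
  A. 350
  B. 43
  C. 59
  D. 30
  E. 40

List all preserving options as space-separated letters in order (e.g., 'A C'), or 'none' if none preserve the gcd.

Answer: A

Derivation:
Old gcd = 35; gcd of others (without N[2]) = 35
New gcd for candidate v: gcd(35, v). Preserves old gcd iff gcd(35, v) = 35.
  Option A: v=350, gcd(35,350)=35 -> preserves
  Option B: v=43, gcd(35,43)=1 -> changes
  Option C: v=59, gcd(35,59)=1 -> changes
  Option D: v=30, gcd(35,30)=5 -> changes
  Option E: v=40, gcd(35,40)=5 -> changes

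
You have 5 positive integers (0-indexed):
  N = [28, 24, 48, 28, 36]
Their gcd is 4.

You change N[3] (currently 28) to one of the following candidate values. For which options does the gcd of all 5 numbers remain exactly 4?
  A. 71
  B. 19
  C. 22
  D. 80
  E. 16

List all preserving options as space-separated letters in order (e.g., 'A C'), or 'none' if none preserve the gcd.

Answer: D E

Derivation:
Old gcd = 4; gcd of others (without N[3]) = 4
New gcd for candidate v: gcd(4, v). Preserves old gcd iff gcd(4, v) = 4.
  Option A: v=71, gcd(4,71)=1 -> changes
  Option B: v=19, gcd(4,19)=1 -> changes
  Option C: v=22, gcd(4,22)=2 -> changes
  Option D: v=80, gcd(4,80)=4 -> preserves
  Option E: v=16, gcd(4,16)=4 -> preserves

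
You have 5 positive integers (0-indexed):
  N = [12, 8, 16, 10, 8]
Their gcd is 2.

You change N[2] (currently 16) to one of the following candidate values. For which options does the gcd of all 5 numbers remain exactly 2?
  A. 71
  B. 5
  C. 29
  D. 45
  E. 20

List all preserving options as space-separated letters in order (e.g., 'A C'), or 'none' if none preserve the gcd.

Answer: E

Derivation:
Old gcd = 2; gcd of others (without N[2]) = 2
New gcd for candidate v: gcd(2, v). Preserves old gcd iff gcd(2, v) = 2.
  Option A: v=71, gcd(2,71)=1 -> changes
  Option B: v=5, gcd(2,5)=1 -> changes
  Option C: v=29, gcd(2,29)=1 -> changes
  Option D: v=45, gcd(2,45)=1 -> changes
  Option E: v=20, gcd(2,20)=2 -> preserves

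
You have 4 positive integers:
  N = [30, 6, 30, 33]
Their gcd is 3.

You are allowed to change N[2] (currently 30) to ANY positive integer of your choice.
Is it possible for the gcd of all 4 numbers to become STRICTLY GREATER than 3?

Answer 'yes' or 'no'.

Answer: no

Derivation:
Current gcd = 3
gcd of all OTHER numbers (without N[2]=30): gcd([30, 6, 33]) = 3
The new gcd after any change is gcd(3, new_value).
This can be at most 3.
Since 3 = old gcd 3, the gcd can only stay the same or decrease.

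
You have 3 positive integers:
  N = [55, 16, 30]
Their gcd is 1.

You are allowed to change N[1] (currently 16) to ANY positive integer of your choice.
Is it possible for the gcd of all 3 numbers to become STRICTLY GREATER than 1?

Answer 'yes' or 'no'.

Current gcd = 1
gcd of all OTHER numbers (without N[1]=16): gcd([55, 30]) = 5
The new gcd after any change is gcd(5, new_value).
This can be at most 5.
Since 5 > old gcd 1, the gcd CAN increase (e.g., set N[1] = 5).

Answer: yes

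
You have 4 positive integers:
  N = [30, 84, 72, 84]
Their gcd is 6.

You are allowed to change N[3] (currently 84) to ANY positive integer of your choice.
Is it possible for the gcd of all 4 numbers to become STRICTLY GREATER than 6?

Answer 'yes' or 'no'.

Current gcd = 6
gcd of all OTHER numbers (without N[3]=84): gcd([30, 84, 72]) = 6
The new gcd after any change is gcd(6, new_value).
This can be at most 6.
Since 6 = old gcd 6, the gcd can only stay the same or decrease.

Answer: no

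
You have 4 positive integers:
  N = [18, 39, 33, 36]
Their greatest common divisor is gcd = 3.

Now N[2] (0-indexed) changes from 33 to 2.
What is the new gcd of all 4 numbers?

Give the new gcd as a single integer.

Answer: 1

Derivation:
Numbers: [18, 39, 33, 36], gcd = 3
Change: index 2, 33 -> 2
gcd of the OTHER numbers (without index 2): gcd([18, 39, 36]) = 3
New gcd = gcd(g_others, new_val) = gcd(3, 2) = 1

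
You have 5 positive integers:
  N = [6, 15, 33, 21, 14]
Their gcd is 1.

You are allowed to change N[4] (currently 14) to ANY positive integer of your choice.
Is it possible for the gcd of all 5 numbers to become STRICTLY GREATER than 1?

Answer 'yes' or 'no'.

Current gcd = 1
gcd of all OTHER numbers (without N[4]=14): gcd([6, 15, 33, 21]) = 3
The new gcd after any change is gcd(3, new_value).
This can be at most 3.
Since 3 > old gcd 1, the gcd CAN increase (e.g., set N[4] = 3).

Answer: yes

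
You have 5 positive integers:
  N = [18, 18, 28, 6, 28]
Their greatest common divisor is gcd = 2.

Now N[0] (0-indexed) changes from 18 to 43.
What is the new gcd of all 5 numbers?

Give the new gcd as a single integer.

Answer: 1

Derivation:
Numbers: [18, 18, 28, 6, 28], gcd = 2
Change: index 0, 18 -> 43
gcd of the OTHER numbers (without index 0): gcd([18, 28, 6, 28]) = 2
New gcd = gcd(g_others, new_val) = gcd(2, 43) = 1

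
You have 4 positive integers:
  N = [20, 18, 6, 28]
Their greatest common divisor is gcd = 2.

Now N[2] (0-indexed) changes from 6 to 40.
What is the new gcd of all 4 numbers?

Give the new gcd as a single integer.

Numbers: [20, 18, 6, 28], gcd = 2
Change: index 2, 6 -> 40
gcd of the OTHER numbers (without index 2): gcd([20, 18, 28]) = 2
New gcd = gcd(g_others, new_val) = gcd(2, 40) = 2

Answer: 2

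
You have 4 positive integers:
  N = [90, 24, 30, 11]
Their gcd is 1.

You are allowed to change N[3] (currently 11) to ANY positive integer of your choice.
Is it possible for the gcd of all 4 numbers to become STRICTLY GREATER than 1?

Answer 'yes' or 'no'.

Current gcd = 1
gcd of all OTHER numbers (without N[3]=11): gcd([90, 24, 30]) = 6
The new gcd after any change is gcd(6, new_value).
This can be at most 6.
Since 6 > old gcd 1, the gcd CAN increase (e.g., set N[3] = 6).

Answer: yes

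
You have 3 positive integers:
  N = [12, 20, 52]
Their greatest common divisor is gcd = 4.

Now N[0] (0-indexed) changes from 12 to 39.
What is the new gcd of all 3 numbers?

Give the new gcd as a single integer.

Answer: 1

Derivation:
Numbers: [12, 20, 52], gcd = 4
Change: index 0, 12 -> 39
gcd of the OTHER numbers (without index 0): gcd([20, 52]) = 4
New gcd = gcd(g_others, new_val) = gcd(4, 39) = 1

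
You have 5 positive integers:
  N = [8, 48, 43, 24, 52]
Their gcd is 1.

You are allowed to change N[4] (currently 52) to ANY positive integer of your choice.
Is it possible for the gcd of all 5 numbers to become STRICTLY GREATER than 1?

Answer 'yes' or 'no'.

Current gcd = 1
gcd of all OTHER numbers (without N[4]=52): gcd([8, 48, 43, 24]) = 1
The new gcd after any change is gcd(1, new_value).
This can be at most 1.
Since 1 = old gcd 1, the gcd can only stay the same or decrease.

Answer: no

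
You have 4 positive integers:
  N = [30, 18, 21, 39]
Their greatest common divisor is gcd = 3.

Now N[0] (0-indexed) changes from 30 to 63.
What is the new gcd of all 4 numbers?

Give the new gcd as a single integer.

Numbers: [30, 18, 21, 39], gcd = 3
Change: index 0, 30 -> 63
gcd of the OTHER numbers (without index 0): gcd([18, 21, 39]) = 3
New gcd = gcd(g_others, new_val) = gcd(3, 63) = 3

Answer: 3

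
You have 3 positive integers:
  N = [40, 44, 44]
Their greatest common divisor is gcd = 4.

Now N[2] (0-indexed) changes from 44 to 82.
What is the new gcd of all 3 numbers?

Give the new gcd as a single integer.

Answer: 2

Derivation:
Numbers: [40, 44, 44], gcd = 4
Change: index 2, 44 -> 82
gcd of the OTHER numbers (without index 2): gcd([40, 44]) = 4
New gcd = gcd(g_others, new_val) = gcd(4, 82) = 2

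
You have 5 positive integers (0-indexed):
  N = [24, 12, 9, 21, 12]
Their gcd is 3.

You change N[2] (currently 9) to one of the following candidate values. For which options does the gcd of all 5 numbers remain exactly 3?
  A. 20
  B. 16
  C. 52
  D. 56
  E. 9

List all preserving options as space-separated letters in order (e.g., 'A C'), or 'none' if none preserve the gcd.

Answer: E

Derivation:
Old gcd = 3; gcd of others (without N[2]) = 3
New gcd for candidate v: gcd(3, v). Preserves old gcd iff gcd(3, v) = 3.
  Option A: v=20, gcd(3,20)=1 -> changes
  Option B: v=16, gcd(3,16)=1 -> changes
  Option C: v=52, gcd(3,52)=1 -> changes
  Option D: v=56, gcd(3,56)=1 -> changes
  Option E: v=9, gcd(3,9)=3 -> preserves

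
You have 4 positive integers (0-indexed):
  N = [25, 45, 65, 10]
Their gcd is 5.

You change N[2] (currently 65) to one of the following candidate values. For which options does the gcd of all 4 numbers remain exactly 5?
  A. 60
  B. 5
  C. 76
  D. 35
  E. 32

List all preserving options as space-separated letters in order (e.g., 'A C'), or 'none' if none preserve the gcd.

Answer: A B D

Derivation:
Old gcd = 5; gcd of others (without N[2]) = 5
New gcd for candidate v: gcd(5, v). Preserves old gcd iff gcd(5, v) = 5.
  Option A: v=60, gcd(5,60)=5 -> preserves
  Option B: v=5, gcd(5,5)=5 -> preserves
  Option C: v=76, gcd(5,76)=1 -> changes
  Option D: v=35, gcd(5,35)=5 -> preserves
  Option E: v=32, gcd(5,32)=1 -> changes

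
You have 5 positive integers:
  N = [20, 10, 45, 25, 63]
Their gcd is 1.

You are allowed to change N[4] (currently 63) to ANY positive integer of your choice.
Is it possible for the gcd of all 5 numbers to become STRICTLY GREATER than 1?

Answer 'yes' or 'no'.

Current gcd = 1
gcd of all OTHER numbers (without N[4]=63): gcd([20, 10, 45, 25]) = 5
The new gcd after any change is gcd(5, new_value).
This can be at most 5.
Since 5 > old gcd 1, the gcd CAN increase (e.g., set N[4] = 5).

Answer: yes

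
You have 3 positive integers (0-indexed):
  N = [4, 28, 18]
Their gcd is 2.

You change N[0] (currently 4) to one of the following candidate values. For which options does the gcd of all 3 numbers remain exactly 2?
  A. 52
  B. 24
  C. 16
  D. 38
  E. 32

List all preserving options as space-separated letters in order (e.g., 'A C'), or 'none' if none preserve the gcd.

Answer: A B C D E

Derivation:
Old gcd = 2; gcd of others (without N[0]) = 2
New gcd for candidate v: gcd(2, v). Preserves old gcd iff gcd(2, v) = 2.
  Option A: v=52, gcd(2,52)=2 -> preserves
  Option B: v=24, gcd(2,24)=2 -> preserves
  Option C: v=16, gcd(2,16)=2 -> preserves
  Option D: v=38, gcd(2,38)=2 -> preserves
  Option E: v=32, gcd(2,32)=2 -> preserves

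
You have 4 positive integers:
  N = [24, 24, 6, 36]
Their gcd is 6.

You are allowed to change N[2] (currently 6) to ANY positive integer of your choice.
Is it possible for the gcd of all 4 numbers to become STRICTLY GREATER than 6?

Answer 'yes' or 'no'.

Answer: yes

Derivation:
Current gcd = 6
gcd of all OTHER numbers (without N[2]=6): gcd([24, 24, 36]) = 12
The new gcd after any change is gcd(12, new_value).
This can be at most 12.
Since 12 > old gcd 6, the gcd CAN increase (e.g., set N[2] = 12).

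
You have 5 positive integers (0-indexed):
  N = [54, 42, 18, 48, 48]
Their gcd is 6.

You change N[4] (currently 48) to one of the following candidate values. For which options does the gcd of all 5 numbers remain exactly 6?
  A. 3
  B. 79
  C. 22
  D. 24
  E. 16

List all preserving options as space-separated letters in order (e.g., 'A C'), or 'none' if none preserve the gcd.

Answer: D

Derivation:
Old gcd = 6; gcd of others (without N[4]) = 6
New gcd for candidate v: gcd(6, v). Preserves old gcd iff gcd(6, v) = 6.
  Option A: v=3, gcd(6,3)=3 -> changes
  Option B: v=79, gcd(6,79)=1 -> changes
  Option C: v=22, gcd(6,22)=2 -> changes
  Option D: v=24, gcd(6,24)=6 -> preserves
  Option E: v=16, gcd(6,16)=2 -> changes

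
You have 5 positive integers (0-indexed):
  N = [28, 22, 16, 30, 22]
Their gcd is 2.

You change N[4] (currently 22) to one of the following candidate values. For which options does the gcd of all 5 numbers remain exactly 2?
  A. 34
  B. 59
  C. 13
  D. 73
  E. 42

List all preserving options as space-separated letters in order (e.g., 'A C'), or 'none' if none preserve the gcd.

Answer: A E

Derivation:
Old gcd = 2; gcd of others (without N[4]) = 2
New gcd for candidate v: gcd(2, v). Preserves old gcd iff gcd(2, v) = 2.
  Option A: v=34, gcd(2,34)=2 -> preserves
  Option B: v=59, gcd(2,59)=1 -> changes
  Option C: v=13, gcd(2,13)=1 -> changes
  Option D: v=73, gcd(2,73)=1 -> changes
  Option E: v=42, gcd(2,42)=2 -> preserves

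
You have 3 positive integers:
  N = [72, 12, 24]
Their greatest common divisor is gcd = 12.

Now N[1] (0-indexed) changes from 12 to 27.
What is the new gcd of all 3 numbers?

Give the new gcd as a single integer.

Answer: 3

Derivation:
Numbers: [72, 12, 24], gcd = 12
Change: index 1, 12 -> 27
gcd of the OTHER numbers (without index 1): gcd([72, 24]) = 24
New gcd = gcd(g_others, new_val) = gcd(24, 27) = 3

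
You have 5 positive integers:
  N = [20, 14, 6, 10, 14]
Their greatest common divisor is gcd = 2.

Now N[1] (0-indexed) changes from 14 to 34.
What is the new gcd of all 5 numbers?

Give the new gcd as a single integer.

Answer: 2

Derivation:
Numbers: [20, 14, 6, 10, 14], gcd = 2
Change: index 1, 14 -> 34
gcd of the OTHER numbers (without index 1): gcd([20, 6, 10, 14]) = 2
New gcd = gcd(g_others, new_val) = gcd(2, 34) = 2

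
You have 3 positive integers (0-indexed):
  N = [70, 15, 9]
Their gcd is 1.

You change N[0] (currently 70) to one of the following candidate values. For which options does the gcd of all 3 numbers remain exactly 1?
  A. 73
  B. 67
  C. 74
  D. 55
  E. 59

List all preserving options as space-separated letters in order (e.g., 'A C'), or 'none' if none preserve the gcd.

Answer: A B C D E

Derivation:
Old gcd = 1; gcd of others (without N[0]) = 3
New gcd for candidate v: gcd(3, v). Preserves old gcd iff gcd(3, v) = 1.
  Option A: v=73, gcd(3,73)=1 -> preserves
  Option B: v=67, gcd(3,67)=1 -> preserves
  Option C: v=74, gcd(3,74)=1 -> preserves
  Option D: v=55, gcd(3,55)=1 -> preserves
  Option E: v=59, gcd(3,59)=1 -> preserves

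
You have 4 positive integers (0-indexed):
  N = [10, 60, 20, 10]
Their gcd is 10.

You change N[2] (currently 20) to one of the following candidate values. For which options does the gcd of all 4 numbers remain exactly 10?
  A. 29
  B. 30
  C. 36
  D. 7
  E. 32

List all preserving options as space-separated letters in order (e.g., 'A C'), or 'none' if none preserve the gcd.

Answer: B

Derivation:
Old gcd = 10; gcd of others (without N[2]) = 10
New gcd for candidate v: gcd(10, v). Preserves old gcd iff gcd(10, v) = 10.
  Option A: v=29, gcd(10,29)=1 -> changes
  Option B: v=30, gcd(10,30)=10 -> preserves
  Option C: v=36, gcd(10,36)=2 -> changes
  Option D: v=7, gcd(10,7)=1 -> changes
  Option E: v=32, gcd(10,32)=2 -> changes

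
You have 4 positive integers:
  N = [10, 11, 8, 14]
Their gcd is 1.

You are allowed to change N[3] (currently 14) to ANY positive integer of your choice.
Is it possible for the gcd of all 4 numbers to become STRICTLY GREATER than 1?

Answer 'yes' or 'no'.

Answer: no

Derivation:
Current gcd = 1
gcd of all OTHER numbers (without N[3]=14): gcd([10, 11, 8]) = 1
The new gcd after any change is gcd(1, new_value).
This can be at most 1.
Since 1 = old gcd 1, the gcd can only stay the same or decrease.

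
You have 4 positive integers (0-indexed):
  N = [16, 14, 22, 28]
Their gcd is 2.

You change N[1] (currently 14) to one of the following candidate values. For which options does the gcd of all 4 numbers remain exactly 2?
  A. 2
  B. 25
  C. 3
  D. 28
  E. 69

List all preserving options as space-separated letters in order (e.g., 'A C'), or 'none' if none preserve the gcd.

Old gcd = 2; gcd of others (without N[1]) = 2
New gcd for candidate v: gcd(2, v). Preserves old gcd iff gcd(2, v) = 2.
  Option A: v=2, gcd(2,2)=2 -> preserves
  Option B: v=25, gcd(2,25)=1 -> changes
  Option C: v=3, gcd(2,3)=1 -> changes
  Option D: v=28, gcd(2,28)=2 -> preserves
  Option E: v=69, gcd(2,69)=1 -> changes

Answer: A D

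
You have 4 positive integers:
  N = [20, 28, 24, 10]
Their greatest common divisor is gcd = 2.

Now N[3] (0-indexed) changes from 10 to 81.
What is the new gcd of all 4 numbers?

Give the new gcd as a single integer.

Answer: 1

Derivation:
Numbers: [20, 28, 24, 10], gcd = 2
Change: index 3, 10 -> 81
gcd of the OTHER numbers (without index 3): gcd([20, 28, 24]) = 4
New gcd = gcd(g_others, new_val) = gcd(4, 81) = 1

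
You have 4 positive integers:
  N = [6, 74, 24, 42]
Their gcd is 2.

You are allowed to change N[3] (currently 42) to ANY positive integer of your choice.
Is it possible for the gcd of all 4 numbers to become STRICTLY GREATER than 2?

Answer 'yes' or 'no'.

Answer: no

Derivation:
Current gcd = 2
gcd of all OTHER numbers (without N[3]=42): gcd([6, 74, 24]) = 2
The new gcd after any change is gcd(2, new_value).
This can be at most 2.
Since 2 = old gcd 2, the gcd can only stay the same or decrease.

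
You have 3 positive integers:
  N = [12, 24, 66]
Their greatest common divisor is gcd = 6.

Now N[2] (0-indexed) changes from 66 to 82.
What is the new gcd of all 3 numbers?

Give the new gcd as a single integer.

Numbers: [12, 24, 66], gcd = 6
Change: index 2, 66 -> 82
gcd of the OTHER numbers (without index 2): gcd([12, 24]) = 12
New gcd = gcd(g_others, new_val) = gcd(12, 82) = 2

Answer: 2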